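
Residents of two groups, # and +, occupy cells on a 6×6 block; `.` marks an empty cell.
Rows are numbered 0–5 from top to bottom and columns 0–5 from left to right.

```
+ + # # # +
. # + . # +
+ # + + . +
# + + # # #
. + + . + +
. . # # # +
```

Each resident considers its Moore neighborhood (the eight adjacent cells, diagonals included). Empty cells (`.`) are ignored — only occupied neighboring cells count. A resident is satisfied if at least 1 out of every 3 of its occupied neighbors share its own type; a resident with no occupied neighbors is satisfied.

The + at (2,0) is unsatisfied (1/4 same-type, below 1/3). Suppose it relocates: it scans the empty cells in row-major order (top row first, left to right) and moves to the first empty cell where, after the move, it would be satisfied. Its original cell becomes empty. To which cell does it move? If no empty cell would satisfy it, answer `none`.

(1,0)

Vacating (2,0). Empty cells in order:
  (1,0): 2/4 same-type → satisfied — stop here.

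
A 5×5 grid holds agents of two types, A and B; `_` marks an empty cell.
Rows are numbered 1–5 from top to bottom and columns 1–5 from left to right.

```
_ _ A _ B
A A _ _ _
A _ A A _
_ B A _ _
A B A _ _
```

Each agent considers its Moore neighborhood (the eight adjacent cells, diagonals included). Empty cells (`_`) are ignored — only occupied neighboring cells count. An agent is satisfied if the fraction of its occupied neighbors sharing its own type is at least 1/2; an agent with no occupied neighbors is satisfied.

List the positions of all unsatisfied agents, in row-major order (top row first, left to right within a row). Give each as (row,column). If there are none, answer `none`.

(1,3)A 1/1 ok
(1,5)B 0/0 ok
(2,1)A 2/2 ok
(2,2)A 4/4 ok
(3,1)A 2/3 ok
(3,3)A 3/4 ok
(3,4)A 2/2 ok
(4,2)B 1/6 unhappy
(4,3)A 3/5 ok
(5,1)A 0/2 unhappy
(5,2)B 1/4 unhappy
(5,3)A 1/3 unhappy

(4,2), (5,1), (5,2), (5,3)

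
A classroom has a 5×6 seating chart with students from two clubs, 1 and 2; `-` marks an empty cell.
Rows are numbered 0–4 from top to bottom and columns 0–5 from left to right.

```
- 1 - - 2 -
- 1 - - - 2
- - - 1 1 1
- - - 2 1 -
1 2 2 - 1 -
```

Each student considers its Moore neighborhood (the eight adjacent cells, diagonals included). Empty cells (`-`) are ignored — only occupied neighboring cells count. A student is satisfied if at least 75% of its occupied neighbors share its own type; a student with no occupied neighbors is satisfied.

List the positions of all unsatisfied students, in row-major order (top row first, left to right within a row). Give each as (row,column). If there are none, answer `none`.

(1,5), (2,3), (2,4), (2,5), (3,3), (4,0), (4,1), (4,4)

Row 0: (0,1)1 1/1 ✓ · (0,4)2 1/1 ✓
Row 1: (1,1)1 1/1 ✓ · (1,5)2 1/3 ✗
Row 2: (2,3)1 2/3 ✗ · (2,4)1 3/5 ✗ · (2,5)1 2/3 ✗
Row 3: (3,3)2 1/5 ✗ · (3,4)1 4/5 ✓
Row 4: (4,0)1 0/1 ✗ · (4,1)2 1/2 ✗ · (4,2)2 2/2 ✓ · (4,4)1 1/2 ✗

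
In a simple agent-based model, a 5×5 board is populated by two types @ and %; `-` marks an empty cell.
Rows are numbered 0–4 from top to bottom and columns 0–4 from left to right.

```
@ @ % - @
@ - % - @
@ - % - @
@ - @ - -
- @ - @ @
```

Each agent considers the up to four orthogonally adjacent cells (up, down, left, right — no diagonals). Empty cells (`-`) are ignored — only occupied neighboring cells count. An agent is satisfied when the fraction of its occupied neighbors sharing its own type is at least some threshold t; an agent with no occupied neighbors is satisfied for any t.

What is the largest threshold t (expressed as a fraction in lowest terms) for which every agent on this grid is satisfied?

Row 0: (0,0)@ 2/2 · (0,1)@ 1/2 · (0,2)% 1/2 · (0,4)@ 1/1
Row 1: (1,0)@ 2/2 · (1,2)% 2/2 · (1,4)@ 2/2
Row 2: (2,0)@ 2/2 · (2,2)% 1/2 · (2,4)@ 1/1
Row 3: (3,0)@ 1/1 · (3,2)@ 0/1
Row 4: (4,1)@ — no occupied neighbors · (4,3)@ 1/1 · (4,4)@ 1/1
The smallest same-type fraction is 0/1 at (3,2), which reduces to 0/1. Any threshold above that leaves this agent unsatisfied.

0/1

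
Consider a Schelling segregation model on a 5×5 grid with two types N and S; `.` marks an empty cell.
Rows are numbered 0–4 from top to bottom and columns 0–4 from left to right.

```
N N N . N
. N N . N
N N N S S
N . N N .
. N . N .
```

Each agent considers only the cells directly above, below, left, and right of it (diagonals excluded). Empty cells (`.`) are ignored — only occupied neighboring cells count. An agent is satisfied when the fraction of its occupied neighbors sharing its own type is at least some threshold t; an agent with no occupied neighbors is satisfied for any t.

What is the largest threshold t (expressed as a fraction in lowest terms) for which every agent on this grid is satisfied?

Row 0: (0,0)N 1/1 · (0,1)N 3/3 · (0,2)N 2/2 · (0,4)N 1/1
Row 1: (1,1)N 3/3 · (1,2)N 3/3 · (1,4)N 1/2
Row 2: (2,0)N 2/2 · (2,1)N 3/3 · (2,2)N 3/4 · (2,3)S 1/3 · (2,4)S 1/2
Row 3: (3,0)N 1/1 · (3,2)N 2/2 · (3,3)N 2/3
Row 4: (4,1)N — no occupied neighbors · (4,3)N 1/1
The smallest same-type fraction is 1/3 at (2,3), which reduces to 1/3. Any threshold above that leaves this agent unsatisfied.

1/3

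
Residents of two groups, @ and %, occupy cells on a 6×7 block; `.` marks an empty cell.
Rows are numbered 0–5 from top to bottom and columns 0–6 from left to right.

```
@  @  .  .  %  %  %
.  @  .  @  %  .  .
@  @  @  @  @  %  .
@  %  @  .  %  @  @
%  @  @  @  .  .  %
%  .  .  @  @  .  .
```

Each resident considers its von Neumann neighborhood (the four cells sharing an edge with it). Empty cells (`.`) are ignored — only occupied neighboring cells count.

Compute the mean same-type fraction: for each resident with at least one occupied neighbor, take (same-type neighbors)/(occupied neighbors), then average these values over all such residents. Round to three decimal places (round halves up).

Row 0: (0,0)@ 1/1 · (0,1)@ 2/2 · (0,4)% 2/2 · (0,5)% 2/2 · (0,6)% 1/1
Row 1: (1,1)@ 2/2 · (1,3)@ 1/2 · (1,4)% 1/3
Row 2: (2,0)@ 2/2 · (2,1)@ 3/4 · (2,2)@ 3/3 · (2,3)@ 3/3 · (2,4)@ 1/4 · (2,5)% 0/2
Row 3: (3,0)@ 1/3 · (3,1)% 0/4 · (3,2)@ 2/3 · (3,4)% 0/2 · (3,5)@ 1/3 · (3,6)@ 1/2
Row 4: (4,0)% 1/3 · (4,1)@ 1/3 · (4,2)@ 3/3 · (4,3)@ 2/2 · (4,6)% 0/1
Row 5: (5,0)% 1/1 · (5,3)@ 2/2 · (5,4)@ 1/1
Sum over 28 residents: 1/1 + 2/2 + 2/2 + 2/2 + 1/1 + 2/2 + 1/2 + 1/3 + 2/2 + 3/4 + 3/3 + 3/3 + 1/4 + 0/2 + 1/3 + 0/4 + 2/3 + 0/2 + 1/3 + 1/2 + 1/3 + 1/3 + 3/3 + 2/2 + 0/1 + 1/1 + 2/2 + 1/1 = 55/3; mean = 55/3 ÷ 28 = 55/84 = 0.654761… → 0.655.

0.655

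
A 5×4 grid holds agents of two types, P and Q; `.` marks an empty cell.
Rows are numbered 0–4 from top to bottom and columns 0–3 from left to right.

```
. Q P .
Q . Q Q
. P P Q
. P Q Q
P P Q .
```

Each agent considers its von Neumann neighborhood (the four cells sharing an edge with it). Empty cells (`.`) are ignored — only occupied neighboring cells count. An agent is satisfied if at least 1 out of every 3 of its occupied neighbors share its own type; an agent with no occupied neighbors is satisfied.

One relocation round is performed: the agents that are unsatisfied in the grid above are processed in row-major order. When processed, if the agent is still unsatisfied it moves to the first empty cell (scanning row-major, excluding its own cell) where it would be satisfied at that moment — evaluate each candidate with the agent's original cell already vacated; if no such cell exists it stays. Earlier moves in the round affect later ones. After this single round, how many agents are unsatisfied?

Initially unsatisfied (in order): (0,1), (0,2), (2,2).
  (0,1) → (0,0).
  (0,2) → (1,1).
  (2,2) → (0,1).
Resulting grid:
Q P . .
Q P Q Q
. P . Q
. P Q Q
P P Q .
All satisfied now.

0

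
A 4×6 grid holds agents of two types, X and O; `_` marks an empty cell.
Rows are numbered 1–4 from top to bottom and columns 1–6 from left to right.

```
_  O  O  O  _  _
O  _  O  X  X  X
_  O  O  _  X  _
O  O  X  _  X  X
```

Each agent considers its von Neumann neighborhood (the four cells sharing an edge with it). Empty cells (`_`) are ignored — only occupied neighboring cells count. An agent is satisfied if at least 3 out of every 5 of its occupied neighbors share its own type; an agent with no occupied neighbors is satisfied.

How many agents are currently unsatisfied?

Row 1: (1,2)O 1/1 ok · (1,3)O 3/3 ok · (1,4)O 1/2 unhappy
Row 2: (2,1)O 0/0 ok · (2,3)O 2/3 ok · (2,4)X 1/3 unhappy · (2,5)X 3/3 ok · (2,6)X 1/1 ok
Row 3: (3,2)O 2/2 ok · (3,3)O 2/3 ok · (3,5)X 2/2 ok
Row 4: (4,1)O 1/1 ok · (4,2)O 2/3 ok · (4,3)X 0/2 unhappy · (4,5)X 2/2 ok · (4,6)X 1/1 ok
Unsatisfied: (1,4), (2,4), (4,3) — 3 in total.

3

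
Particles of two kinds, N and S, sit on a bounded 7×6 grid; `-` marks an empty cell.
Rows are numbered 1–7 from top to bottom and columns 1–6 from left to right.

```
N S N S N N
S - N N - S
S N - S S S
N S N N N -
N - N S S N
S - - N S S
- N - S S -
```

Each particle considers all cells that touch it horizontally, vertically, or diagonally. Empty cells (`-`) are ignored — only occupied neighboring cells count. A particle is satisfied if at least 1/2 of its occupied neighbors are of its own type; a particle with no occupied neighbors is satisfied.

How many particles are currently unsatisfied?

Row 1: (1,1)N 0/2 not · (1,2)S 1/4 not · (1,3)N 2/4 satisfied · (1,4)S 0/4 not · (1,5)N 2/4 satisfied · (1,6)N 1/2 satisfied
Row 2: (2,1)S 2/4 satisfied · (2,3)N 3/6 satisfied · (2,4)N 3/6 satisfied · (2,6)S 2/4 satisfied
Row 3: (3,1)S 2/4 satisfied · (3,2)N 3/6 satisfied · (3,4)S 1/6 not · (3,5)S 3/6 satisfied · (3,6)S 2/3 satisfied
Row 4: (4,1)N 2/4 satisfied · (4,2)S 1/6 not · (4,3)N 3/6 satisfied · (4,4)N 3/7 not · (4,5)N 2/7 not
Row 5: (5,1)N 1/3 not · (5,3)N 3/5 satisfied · (5,4)S 2/7 not · (5,5)S 3/7 not · (5,6)N 1/4 not
Row 6: (6,1)S 0/2 not · (6,4)N 1/6 not · (6,5)S 5/7 satisfied · (6,6)S 3/4 satisfied
Row 7: (7,2)N 0/1 not · (7,4)S 2/3 satisfied · (7,5)S 3/4 satisfied
Unsatisfied: (1,1), (1,2), (1,4), (3,4), (4,2), (4,4), (4,5), (5,1), (5,4), (5,5), (5,6), (6,1), (6,4), (7,2) — 14 in total.

14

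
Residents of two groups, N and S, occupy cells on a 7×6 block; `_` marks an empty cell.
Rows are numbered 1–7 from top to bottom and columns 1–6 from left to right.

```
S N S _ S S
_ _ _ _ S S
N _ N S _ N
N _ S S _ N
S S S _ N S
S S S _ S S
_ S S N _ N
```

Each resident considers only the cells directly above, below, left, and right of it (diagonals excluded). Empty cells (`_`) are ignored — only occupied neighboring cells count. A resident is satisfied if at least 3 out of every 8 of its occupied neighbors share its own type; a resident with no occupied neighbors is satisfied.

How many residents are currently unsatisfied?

Row 1: (1,1)S 0/1 not · (1,2)N 0/2 not · (1,3)S 0/1 not · (1,5)S 2/2 satisfied · (1,6)S 2/2 satisfied
Row 2: (2,5)S 2/2 satisfied · (2,6)S 2/3 satisfied
Row 3: (3,1)N 1/1 satisfied · (3,3)N 0/2 not · (3,4)S 1/2 satisfied · (3,6)N 1/2 satisfied
Row 4: (4,1)N 1/2 satisfied · (4,3)S 2/3 satisfied · (4,4)S 2/2 satisfied · (4,6)N 1/2 satisfied
Row 5: (5,1)S 2/3 satisfied · (5,2)S 3/3 satisfied · (5,3)S 3/3 satisfied · (5,5)N 0/2 not · (5,6)S 1/3 not
Row 6: (6,1)S 2/2 satisfied · (6,2)S 4/4 satisfied · (6,3)S 3/3 satisfied · (6,5)S 1/2 satisfied · (6,6)S 2/3 satisfied
Row 7: (7,2)S 2/2 satisfied · (7,3)S 2/3 satisfied · (7,4)N 0/1 not · (7,6)N 0/1 not
Unsatisfied: (1,1), (1,2), (1,3), (3,3), (5,5), (5,6), (7,4), (7,6) — 8 in total.

8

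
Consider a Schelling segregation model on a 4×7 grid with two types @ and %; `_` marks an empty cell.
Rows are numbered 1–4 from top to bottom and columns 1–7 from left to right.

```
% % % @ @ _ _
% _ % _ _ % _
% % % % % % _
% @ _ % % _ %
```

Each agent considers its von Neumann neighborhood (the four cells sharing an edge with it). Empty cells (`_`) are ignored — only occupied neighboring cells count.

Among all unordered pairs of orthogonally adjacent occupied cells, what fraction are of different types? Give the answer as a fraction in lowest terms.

Scan each occupied cell's neighbors to the right and below so each pair is counted once.
Row 1: %(1,1)–%(1,2)= %(1,1)–%(2,1)= %(1,2)–%(1,3)= %(1,3)–@(1,4)≠ %(1,3)–%(2,3)= @(1,4)–@(1,5)=  → 1/6 unlike.
Row 2: %(2,1)–%(3,1)= %(2,3)–%(3,3)= %(2,6)–%(3,6)=  → 0/3 unlike.
Row 3: %(3,1)–%(3,2)= %(3,1)–%(4,1)= %(3,2)–%(3,3)= %(3,2)–@(4,2)≠ %(3,3)–%(3,4)= %(3,4)–%(3,5)= %(3,4)–%(4,4)= %(3,5)–%(3,6)= %(3,5)–%(4,5)=  → 1/9 unlike.
Row 4: %(4,1)–@(4,2)≠ %(4,4)–%(4,5)=  → 1/2 unlike.
Total adjacent occupied pairs: 20; unlike-type pairs: 3.
3/20 is already in lowest terms.

3/20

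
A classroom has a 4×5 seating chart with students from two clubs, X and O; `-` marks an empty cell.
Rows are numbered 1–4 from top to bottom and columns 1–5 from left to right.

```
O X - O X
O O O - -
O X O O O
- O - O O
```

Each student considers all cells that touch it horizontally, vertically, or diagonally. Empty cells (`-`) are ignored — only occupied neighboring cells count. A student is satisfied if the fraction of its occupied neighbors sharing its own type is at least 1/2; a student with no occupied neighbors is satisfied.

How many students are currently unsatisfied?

Row 1: (1,1)O 2/3 satisfied · (1,2)X 0/4 not · (1,4)O 1/2 satisfied · (1,5)X 0/1 not
Row 2: (2,1)O 3/5 satisfied · (2,2)O 5/7 satisfied · (2,3)O 4/6 satisfied
Row 3: (3,1)O 3/4 satisfied · (3,2)X 0/6 not · (3,3)O 5/6 satisfied · (3,4)O 5/5 satisfied · (3,5)O 3/3 satisfied
Row 4: (4,2)O 2/3 satisfied · (4,4)O 4/4 satisfied · (4,5)O 3/3 satisfied
Unsatisfied: (1,2), (1,5), (3,2) — 3 in total.

3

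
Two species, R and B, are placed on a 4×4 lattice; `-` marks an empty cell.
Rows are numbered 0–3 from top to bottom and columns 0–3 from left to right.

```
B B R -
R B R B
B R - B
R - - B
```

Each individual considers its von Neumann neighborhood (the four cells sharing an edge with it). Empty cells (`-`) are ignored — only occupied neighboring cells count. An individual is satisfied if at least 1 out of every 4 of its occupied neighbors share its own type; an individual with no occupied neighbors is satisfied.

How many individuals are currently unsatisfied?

4

Row 0: (0,0)B 1/2 satisfied · (0,1)B 2/3 satisfied · (0,2)R 1/2 satisfied
Row 1: (1,0)R 0/3 not · (1,1)B 1/4 satisfied · (1,2)R 1/3 satisfied · (1,3)B 1/2 satisfied
Row 2: (2,0)B 0/3 not · (2,1)R 0/2 not · (2,3)B 2/2 satisfied
Row 3: (3,0)R 0/1 not · (3,3)B 1/1 satisfied
Unsatisfied: (1,0), (2,0), (2,1), (3,0) — 4 in total.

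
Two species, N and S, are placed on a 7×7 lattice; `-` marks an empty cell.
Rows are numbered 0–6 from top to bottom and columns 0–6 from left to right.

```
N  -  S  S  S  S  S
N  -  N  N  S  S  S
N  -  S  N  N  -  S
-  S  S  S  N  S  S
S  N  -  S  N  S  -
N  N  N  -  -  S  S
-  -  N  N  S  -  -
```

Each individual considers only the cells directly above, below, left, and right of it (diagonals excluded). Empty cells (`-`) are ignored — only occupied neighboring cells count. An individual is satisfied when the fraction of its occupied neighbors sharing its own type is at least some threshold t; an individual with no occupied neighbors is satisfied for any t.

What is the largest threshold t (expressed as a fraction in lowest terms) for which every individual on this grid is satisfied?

0/1

(0,0)N 1/1
(0,2)S 1/2
(0,3)S 2/3
(0,4)S 3/3
(0,5)S 3/3
(0,6)S 2/2
(1,0)N 2/2
(1,2)N 1/3
(1,3)N 2/4
(1,4)S 2/4
(1,5)S 3/3
(1,6)S 3/3
(2,0)N 1/1
(2,2)S 1/3
(2,3)N 2/4
(2,4)N 2/3
(2,6)S 2/2
(3,1)S 1/2
(3,2)S 3/3
(3,3)S 2/4
(3,4)N 2/4
(3,5)S 2/3
(3,6)S 2/2
(4,0)S 0/2
(4,1)N 1/3
(4,3)S 1/2
(4,4)N 1/3
(4,5)S 2/3
(5,0)N 1/2
(5,1)N 3/3
(5,2)N 2/2
(5,5)S 2/2
(5,6)S 1/1
(6,2)N 2/2
(6,3)N 1/2
(6,4)S 0/1
The smallest same-type fraction is 0/2 at (4,0), which reduces to 0/1. Any threshold above that leaves this individual unsatisfied.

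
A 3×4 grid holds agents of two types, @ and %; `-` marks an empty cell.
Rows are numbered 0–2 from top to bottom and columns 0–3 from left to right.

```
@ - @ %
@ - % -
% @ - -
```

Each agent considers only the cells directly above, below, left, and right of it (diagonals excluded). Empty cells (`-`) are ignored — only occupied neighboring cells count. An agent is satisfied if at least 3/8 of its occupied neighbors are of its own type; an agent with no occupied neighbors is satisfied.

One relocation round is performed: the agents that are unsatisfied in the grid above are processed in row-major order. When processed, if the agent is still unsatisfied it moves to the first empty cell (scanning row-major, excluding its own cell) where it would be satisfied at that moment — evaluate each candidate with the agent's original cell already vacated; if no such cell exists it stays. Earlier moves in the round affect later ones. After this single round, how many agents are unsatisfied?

Initially unsatisfied (in order): (0,2), (0,3), (1,2), (2,0), (2,1).
  (0,2) → (0,1).
  (0,3): now satisfied by earlier moves; stays.
  (1,2): now satisfied by earlier moves; stays.
  (2,0) → (0,2).
  (2,1): now satisfied by earlier moves; stays.
Resulting grid:
@ @ % %
@ - % -
- @ - -
All satisfied now.

0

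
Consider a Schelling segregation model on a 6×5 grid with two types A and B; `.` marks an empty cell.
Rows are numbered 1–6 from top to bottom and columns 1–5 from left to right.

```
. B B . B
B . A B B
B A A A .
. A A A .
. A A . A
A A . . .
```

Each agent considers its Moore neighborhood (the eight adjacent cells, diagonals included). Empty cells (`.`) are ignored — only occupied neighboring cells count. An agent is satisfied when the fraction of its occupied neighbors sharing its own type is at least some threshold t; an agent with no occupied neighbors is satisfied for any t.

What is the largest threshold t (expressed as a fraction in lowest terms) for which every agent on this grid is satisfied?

Row 1: (1,2)B 2/3 · (1,3)B 2/3 · (1,5)B 2/2
Row 2: (2,1)B 2/3 · (2,3)A 3/6 · (2,4)B 3/6 · (2,5)B 2/3
Row 3: (3,1)B 1/3 · (3,2)A 4/6 · (3,3)A 6/7 · (3,4)A 4/6
Row 4: (4,2)A 5/6 · (4,3)A 7/7 · (4,4)A 5/5
Row 5: (5,2)A 5/5 · (5,3)A 5/5 · (5,5)A 1/1
Row 6: (6,1)A 2/2 · (6,2)A 3/3
The smallest same-type fraction is 1/3 at (3,1), which reduces to 1/3. Any threshold above that leaves this agent unsatisfied.

1/3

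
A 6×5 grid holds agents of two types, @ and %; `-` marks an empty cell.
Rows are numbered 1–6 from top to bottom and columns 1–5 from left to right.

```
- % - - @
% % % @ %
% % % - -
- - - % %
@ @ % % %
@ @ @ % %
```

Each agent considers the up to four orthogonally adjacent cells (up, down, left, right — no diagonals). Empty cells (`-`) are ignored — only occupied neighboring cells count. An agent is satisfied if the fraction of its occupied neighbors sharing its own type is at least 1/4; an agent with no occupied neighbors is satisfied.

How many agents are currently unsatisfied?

(1,2)% 1/1 ✓
(1,5)@ 0/1 ✗
(2,1)% 2/2 ✓
(2,2)% 4/4 ✓
(2,3)% 2/3 ✓
(2,4)@ 0/2 ✗
(2,5)% 0/2 ✗
(3,1)% 2/2 ✓
(3,2)% 3/3 ✓
(3,3)% 2/2 ✓
(4,4)% 2/2 ✓
(4,5)% 2/2 ✓
(5,1)@ 2/2 ✓
(5,2)@ 2/3 ✓
(5,3)% 1/3 ✓
(5,4)% 4/4 ✓
(5,5)% 3/3 ✓
(6,1)@ 2/2 ✓
(6,2)@ 3/3 ✓
(6,3)@ 1/3 ✓
(6,4)% 2/3 ✓
(6,5)% 2/2 ✓
Unsatisfied: (1,5), (2,4), (2,5) — 3 in total.

3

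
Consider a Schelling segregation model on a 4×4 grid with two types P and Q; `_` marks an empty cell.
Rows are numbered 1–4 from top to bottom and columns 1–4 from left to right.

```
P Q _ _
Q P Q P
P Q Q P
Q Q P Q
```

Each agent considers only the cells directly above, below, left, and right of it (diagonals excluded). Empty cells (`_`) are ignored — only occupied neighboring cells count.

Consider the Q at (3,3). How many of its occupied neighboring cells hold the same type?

Occupied neighbors of (3,3): (2,3)=Q, (4,3)=P, (3,2)=Q, (3,4)=P.
Same type (Q): 2 of 4.

2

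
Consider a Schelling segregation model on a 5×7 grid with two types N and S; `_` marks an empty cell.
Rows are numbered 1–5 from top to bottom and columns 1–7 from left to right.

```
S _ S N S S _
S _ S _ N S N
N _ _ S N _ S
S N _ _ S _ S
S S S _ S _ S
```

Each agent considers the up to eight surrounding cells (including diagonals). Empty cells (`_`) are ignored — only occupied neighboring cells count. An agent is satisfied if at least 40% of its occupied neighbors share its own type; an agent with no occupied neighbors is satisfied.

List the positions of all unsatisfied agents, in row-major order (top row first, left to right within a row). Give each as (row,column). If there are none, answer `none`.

(1,4), (2,5), (2,7), (3,1), (3,5), (4,2)

(1,1)S 1/1 ok
(1,3)S 1/2 ok
(1,4)N 1/4 unhappy
(1,5)S 2/4 ok
(1,6)S 2/4 ok
(2,1)S 1/2 ok
(2,3)S 2/3 ok
(2,5)N 2/6 unhappy
(2,6)S 3/6 ok
(2,7)N 0/3 unhappy
(3,1)N 1/3 unhappy
(3,4)S 2/4 ok
(3,5)N 1/4 unhappy
(3,7)S 2/3 ok
(4,1)S 2/4 ok
(4,2)N 1/5 unhappy
(4,5)S 2/3 ok
(4,7)S 2/2 ok
(5,1)S 2/3 ok
(5,2)S 3/4 ok
(5,3)S 1/2 ok
(5,5)S 1/1 ok
(5,7)S 1/1 ok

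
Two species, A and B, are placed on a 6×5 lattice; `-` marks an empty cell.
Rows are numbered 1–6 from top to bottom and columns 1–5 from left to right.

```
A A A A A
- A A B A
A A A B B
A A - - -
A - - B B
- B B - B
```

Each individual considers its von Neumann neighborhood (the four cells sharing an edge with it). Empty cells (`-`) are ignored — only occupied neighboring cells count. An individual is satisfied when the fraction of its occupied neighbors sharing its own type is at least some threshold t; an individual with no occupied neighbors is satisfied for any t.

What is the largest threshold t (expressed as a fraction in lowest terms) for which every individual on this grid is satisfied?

1/4

(1,1)A 1/1
(1,2)A 3/3
(1,3)A 3/3
(1,4)A 2/3
(1,5)A 2/2
(2,2)A 3/3
(2,3)A 3/4
(2,4)B 1/4
(2,5)A 1/3
(3,1)A 2/2
(3,2)A 4/4
(3,3)A 2/3
(3,4)B 2/3
(3,5)B 1/2
(4,1)A 3/3
(4,2)A 2/2
(5,1)A 1/1
(5,4)B 1/1
(5,5)B 2/2
(6,2)B 1/1
(6,3)B 1/1
(6,5)B 1/1
The smallest same-type fraction is 1/4 at (2,4), which reduces to 1/4. Any threshold above that leaves this individual unsatisfied.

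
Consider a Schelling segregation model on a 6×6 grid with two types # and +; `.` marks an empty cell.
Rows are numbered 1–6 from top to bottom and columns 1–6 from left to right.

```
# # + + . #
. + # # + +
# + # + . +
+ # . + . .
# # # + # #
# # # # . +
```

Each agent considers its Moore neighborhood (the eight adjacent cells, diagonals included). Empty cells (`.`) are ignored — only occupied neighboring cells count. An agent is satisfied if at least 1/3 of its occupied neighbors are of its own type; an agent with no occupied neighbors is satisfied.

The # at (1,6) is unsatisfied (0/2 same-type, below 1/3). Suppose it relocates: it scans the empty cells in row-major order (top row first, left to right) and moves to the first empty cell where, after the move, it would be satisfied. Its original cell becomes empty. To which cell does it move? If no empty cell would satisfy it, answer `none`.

Vacating (1,6). Empty cells in order:
  (1,5): 1/4 same-type → still unsatisfied.
  (2,1): 3/5 same-type → satisfied — stop here.

(2,1)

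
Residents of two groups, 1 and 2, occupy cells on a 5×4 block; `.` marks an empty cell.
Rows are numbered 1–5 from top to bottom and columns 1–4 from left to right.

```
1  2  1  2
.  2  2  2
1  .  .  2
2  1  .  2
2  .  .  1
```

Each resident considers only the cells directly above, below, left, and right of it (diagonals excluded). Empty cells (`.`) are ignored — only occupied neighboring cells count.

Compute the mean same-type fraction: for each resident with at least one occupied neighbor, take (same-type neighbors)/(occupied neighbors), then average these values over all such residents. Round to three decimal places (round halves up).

0.452

(1,1)1 0/1
(1,2)2 1/3
(1,3)1 0/3
(1,4)2 1/2
(2,2)2 2/2
(2,3)2 2/3
(2,4)2 3/3
(3,1)1 0/1
(3,4)2 2/2
(4,1)2 1/3
(4,2)1 0/1
(4,4)2 1/2
(5,1)2 1/1
(5,4)1 0/1
Sum over 14 residents: 0/1 + 1/3 + 0/3 + 1/2 + 2/2 + 2/3 + 3/3 + 0/1 + 2/2 + 1/3 + 0/1 + 1/2 + 1/1 + 0/1 = 19/3; mean = 19/3 ÷ 14 = 19/42 = 0.452380… → 0.452.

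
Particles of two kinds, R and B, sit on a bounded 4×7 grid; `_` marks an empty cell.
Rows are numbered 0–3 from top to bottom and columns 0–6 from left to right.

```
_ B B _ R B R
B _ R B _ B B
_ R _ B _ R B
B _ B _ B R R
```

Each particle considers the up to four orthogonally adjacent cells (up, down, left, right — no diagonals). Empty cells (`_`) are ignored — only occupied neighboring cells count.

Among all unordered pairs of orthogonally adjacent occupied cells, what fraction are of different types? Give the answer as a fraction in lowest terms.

9/16

Scan each occupied cell's neighbors to the right and below so each pair is counted once.
From row 0: 4 unlike of 6 pairs (running 4/6).
From row 1: 2 unlike of 5 pairs (running 6/11).
From row 2: 2 unlike of 3 pairs (running 8/14).
From row 3: 1 unlike of 2 pairs (running 9/16).
Total adjacent occupied pairs: 16; unlike-type pairs: 9.
9/16 is already in lowest terms.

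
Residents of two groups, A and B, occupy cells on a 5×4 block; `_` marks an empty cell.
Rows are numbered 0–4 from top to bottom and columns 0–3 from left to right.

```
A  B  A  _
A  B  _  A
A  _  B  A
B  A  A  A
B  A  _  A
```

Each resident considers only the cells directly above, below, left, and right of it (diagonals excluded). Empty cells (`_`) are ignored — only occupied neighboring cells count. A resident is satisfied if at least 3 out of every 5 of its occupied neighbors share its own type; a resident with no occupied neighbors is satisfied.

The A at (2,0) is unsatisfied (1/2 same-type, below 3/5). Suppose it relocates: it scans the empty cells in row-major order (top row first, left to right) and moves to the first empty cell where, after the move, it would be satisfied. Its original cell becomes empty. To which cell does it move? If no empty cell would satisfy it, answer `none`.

Vacating (2,0). Empty cells in order:
  (0,3): 2/2 same-type → satisfied — stop here.

(0,3)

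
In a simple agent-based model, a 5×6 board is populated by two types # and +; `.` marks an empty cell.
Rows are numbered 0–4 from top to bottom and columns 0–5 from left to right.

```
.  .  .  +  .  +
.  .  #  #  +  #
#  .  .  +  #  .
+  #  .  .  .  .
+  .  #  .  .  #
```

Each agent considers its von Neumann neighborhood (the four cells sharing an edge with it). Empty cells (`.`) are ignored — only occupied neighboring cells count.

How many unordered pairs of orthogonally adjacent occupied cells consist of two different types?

9

Scan each occupied cell's neighbors to the right and below so each pair is counted once.
From row 0: 2 unlike of 2 pairs (running 2/2).
From row 1: 4 unlike of 5 pairs (running 6/7).
From row 2: 2 unlike of 2 pairs (running 8/9).
From row 3: 1 unlike of 2 pairs (running 9/11).
Total adjacent occupied pairs: 11; unlike-type pairs: 9.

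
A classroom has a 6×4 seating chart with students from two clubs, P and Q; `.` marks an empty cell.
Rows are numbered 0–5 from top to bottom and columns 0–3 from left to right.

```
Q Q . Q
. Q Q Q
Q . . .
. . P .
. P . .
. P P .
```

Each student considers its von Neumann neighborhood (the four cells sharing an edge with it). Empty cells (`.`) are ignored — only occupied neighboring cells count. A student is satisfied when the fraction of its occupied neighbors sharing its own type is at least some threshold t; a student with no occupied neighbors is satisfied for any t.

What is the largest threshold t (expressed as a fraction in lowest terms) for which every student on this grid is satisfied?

Row 0: (0,0)Q 1/1 · (0,1)Q 2/2 · (0,3)Q 1/1
Row 1: (1,1)Q 2/2 · (1,2)Q 2/2 · (1,3)Q 2/2
Row 2: (2,0)Q — no occupied neighbors
Row 3: (3,2)P — no occupied neighbors
Row 4: (4,1)P 1/1
Row 5: (5,1)P 2/2 · (5,2)P 1/1
The smallest same-type fraction is 1/1 at (0,0), which reduces to 1/1. Any threshold above that leaves this student unsatisfied.

1/1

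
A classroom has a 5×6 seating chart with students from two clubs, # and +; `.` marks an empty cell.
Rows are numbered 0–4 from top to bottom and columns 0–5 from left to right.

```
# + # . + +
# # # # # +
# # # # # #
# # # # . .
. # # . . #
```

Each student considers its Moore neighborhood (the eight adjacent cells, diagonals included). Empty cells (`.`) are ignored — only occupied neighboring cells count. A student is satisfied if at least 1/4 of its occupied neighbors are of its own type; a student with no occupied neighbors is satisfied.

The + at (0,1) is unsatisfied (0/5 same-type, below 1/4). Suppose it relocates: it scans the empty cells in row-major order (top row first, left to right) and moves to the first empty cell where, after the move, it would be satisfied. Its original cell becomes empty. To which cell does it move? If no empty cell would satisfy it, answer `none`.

none

Vacating (0,1). Empty cells in order:
  (0,3): 1/5 same-type → still unsatisfied.
  (3,4): 0/5 same-type → still unsatisfied.
  (3,5): 0/3 same-type → still unsatisfied.
  (4,0): 0/3 same-type → still unsatisfied.
  (4,3): 0/3 same-type → still unsatisfied.
  (4,4): 0/2 same-type → still unsatisfied.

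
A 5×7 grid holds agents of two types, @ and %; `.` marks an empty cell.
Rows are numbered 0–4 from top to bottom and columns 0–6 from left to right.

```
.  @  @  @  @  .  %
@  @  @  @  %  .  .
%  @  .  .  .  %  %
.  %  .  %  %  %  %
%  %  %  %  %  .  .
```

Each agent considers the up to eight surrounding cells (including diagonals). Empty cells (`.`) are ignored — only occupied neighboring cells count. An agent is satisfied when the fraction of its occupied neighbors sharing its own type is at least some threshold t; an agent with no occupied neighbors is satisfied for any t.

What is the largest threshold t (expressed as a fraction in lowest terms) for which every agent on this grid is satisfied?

1/4

(0,1)@ 4/4
(0,2)@ 5/5
(0,3)@ 4/5
(0,4)@ 2/3
(0,6)% — no occupied neighbors
(1,0)@ 3/4
(1,1)@ 5/6
(1,2)@ 6/6
(1,3)@ 4/5
(1,4)% 1/4
(2,0)% 1/4
(2,1)@ 3/5
(2,5)% 5/5
(2,6)% 3/3
(3,1)% 4/5
(3,3)% 4/4
(3,4)% 5/5
(3,5)% 5/5
(3,6)% 3/3
(4,0)% 2/2
(4,1)% 3/3
(4,2)% 4/4
(4,3)% 4/4
(4,4)% 4/4
The smallest same-type fraction is 1/4 at (1,4), which reduces to 1/4. Any threshold above that leaves this agent unsatisfied.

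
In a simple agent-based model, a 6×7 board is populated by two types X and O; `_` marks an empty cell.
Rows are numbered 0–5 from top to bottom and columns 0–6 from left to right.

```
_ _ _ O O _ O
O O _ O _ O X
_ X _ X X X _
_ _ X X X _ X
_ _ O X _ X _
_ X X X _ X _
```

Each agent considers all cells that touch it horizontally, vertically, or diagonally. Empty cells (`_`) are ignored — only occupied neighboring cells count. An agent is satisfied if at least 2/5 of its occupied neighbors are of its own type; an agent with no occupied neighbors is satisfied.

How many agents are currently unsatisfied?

(0,3)O 2/2 satisfied
(0,4)O 3/3 satisfied
(0,6)O 1/2 satisfied
(1,0)O 1/2 satisfied
(1,1)O 1/2 satisfied
(1,3)O 2/4 satisfied
(1,5)O 2/5 satisfied
(1,6)X 1/3 not
(2,1)X 1/3 not
(2,3)X 4/5 satisfied
(2,4)X 4/6 satisfied
(2,5)X 4/5 satisfied
(3,2)X 4/5 satisfied
(3,3)X 5/6 satisfied
(3,4)X 6/6 satisfied
(3,6)X 2/2 satisfied
(4,2)O 0/6 not
(4,3)X 5/6 satisfied
(4,5)X 3/3 satisfied
(5,1)X 1/2 satisfied
(5,2)X 3/4 satisfied
(5,3)X 2/3 satisfied
(5,5)X 1/1 satisfied
Unsatisfied: (1,6), (2,1), (4,2) — 3 in total.

3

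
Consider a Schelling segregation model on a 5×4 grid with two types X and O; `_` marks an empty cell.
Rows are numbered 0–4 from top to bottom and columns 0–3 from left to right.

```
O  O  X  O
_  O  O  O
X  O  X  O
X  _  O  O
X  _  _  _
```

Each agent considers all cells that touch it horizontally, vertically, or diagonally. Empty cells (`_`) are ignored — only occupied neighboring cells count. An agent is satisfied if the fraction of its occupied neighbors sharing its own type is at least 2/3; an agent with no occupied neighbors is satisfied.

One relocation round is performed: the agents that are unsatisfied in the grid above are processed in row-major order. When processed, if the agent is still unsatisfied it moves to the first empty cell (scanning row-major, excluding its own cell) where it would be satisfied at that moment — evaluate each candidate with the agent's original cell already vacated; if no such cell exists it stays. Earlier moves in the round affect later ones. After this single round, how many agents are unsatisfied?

1

Initially unsatisfied (in order): (0,2), (1,1), (1,3), (2,0), (2,1), (2,2).
  (0,2) → (3,1).
  (1,1): now satisfied by earlier moves; stays.
  (1,3): now satisfied by earlier moves; stays.
  (2,0) → (4,1).
  (2,1) → (0,2).
  (2,2) → (2,0).
Resulting grid:
O O O O
_ O O O
X _ _ O
X X O O
X X _ _
Unsatisfied now: (3,2).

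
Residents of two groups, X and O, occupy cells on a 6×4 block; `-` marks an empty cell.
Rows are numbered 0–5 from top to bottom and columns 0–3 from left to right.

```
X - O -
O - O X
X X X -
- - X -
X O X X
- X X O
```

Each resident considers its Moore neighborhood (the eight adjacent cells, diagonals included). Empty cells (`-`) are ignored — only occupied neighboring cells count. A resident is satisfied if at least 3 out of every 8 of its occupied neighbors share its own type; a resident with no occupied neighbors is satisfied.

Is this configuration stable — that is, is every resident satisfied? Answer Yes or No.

(0,0)X 0/1 ✗
(0,2)O 1/2 ✓
(1,0)O 0/3 ✗
(1,2)O 1/4 ✗
(1,3)X 1/3 ✗
(2,0)X 1/2 ✓
(2,1)X 3/5 ✓
(2,2)X 3/4 ✓
(3,2)X 4/5 ✓
(4,0)X 1/2 ✓
(4,1)O 0/5 ✗
(4,2)X 4/6 ✓
(4,3)X 3/4 ✓
(5,1)X 3/4 ✓
(5,2)X 3/5 ✓
(5,3)O 0/3 ✗
For instance (0,0) has only 0/1 same-type neighbors, below 3/8.

No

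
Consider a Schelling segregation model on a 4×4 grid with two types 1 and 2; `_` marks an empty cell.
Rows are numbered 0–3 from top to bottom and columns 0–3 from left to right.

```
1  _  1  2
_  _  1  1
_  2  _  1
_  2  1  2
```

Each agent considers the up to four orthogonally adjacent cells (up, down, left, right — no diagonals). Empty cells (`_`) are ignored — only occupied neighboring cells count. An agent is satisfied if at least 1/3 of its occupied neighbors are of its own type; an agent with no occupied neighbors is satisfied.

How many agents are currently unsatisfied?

3

Row 0: (0,0)1 0/0 satisfied · (0,2)1 1/2 satisfied · (0,3)2 0/2 not
Row 1: (1,2)1 2/2 satisfied · (1,3)1 2/3 satisfied
Row 2: (2,1)2 1/1 satisfied · (2,3)1 1/2 satisfied
Row 3: (3,1)2 1/2 satisfied · (3,2)1 0/2 not · (3,3)2 0/2 not
Unsatisfied: (0,3), (3,2), (3,3) — 3 in total.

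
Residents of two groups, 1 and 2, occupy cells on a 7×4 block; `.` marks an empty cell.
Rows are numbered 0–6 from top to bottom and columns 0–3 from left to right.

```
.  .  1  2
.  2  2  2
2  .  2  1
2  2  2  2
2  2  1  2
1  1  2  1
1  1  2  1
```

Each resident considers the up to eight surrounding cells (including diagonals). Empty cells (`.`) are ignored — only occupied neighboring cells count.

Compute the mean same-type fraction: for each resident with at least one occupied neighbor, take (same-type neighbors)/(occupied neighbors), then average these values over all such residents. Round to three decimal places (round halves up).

Row 0: (0,2)1 0/4 · (0,3)2 2/3
Row 1: (1,1)2 3/4 · (1,2)2 4/6 · (1,3)2 3/5
Row 2: (2,0)2 3/3 · (2,2)2 6/7 · (2,3)1 0/5
Row 3: (3,0)2 4/4 · (3,1)2 6/7 · (3,2)2 5/7 · (3,3)2 3/5
Row 4: (4,0)2 3/5 · (4,1)2 5/8 · (4,2)1 2/8 · (4,3)2 3/5
Row 5: (5,0)1 3/5 · (5,1)1 4/8 · (5,2)2 3/8 · (5,3)1 2/5
Row 6: (6,0)1 3/3 · (6,1)1 3/5 · (6,2)2 1/5 · (6,3)1 1/3
Sum over 24 residents: 0/4 + 2/3 + 3/4 + 4/6 + 3/5 + 3/3 + 6/7 + 0/5 + 4/4 + 6/7 + 5/7 + 3/5 + 3/5 + 5/8 + 2/8 + 3/5 + 3/5 + 4/8 + 3/8 + 2/5 + 3/3 + 3/5 + 1/5 + 1/3 = 2897/210; mean = 2897/210 ÷ 24 = 2897/5040 = 0.574801… → 0.575.

0.575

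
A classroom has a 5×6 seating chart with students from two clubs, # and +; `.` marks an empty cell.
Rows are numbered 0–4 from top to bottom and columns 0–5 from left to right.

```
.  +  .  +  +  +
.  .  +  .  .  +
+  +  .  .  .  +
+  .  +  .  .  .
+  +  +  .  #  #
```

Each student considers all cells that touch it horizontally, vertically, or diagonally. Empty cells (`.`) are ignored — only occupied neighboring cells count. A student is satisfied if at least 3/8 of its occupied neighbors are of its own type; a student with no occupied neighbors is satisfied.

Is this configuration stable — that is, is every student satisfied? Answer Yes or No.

Yes

Row 0: (0,1)+ 1/1 satisfied · (0,3)+ 2/2 satisfied · (0,4)+ 3/3 satisfied · (0,5)+ 2/2 satisfied
Row 1: (1,2)+ 3/3 satisfied · (1,5)+ 3/3 satisfied
Row 2: (2,0)+ 2/2 satisfied · (2,1)+ 4/4 satisfied · (2,5)+ 1/1 satisfied
Row 3: (3,0)+ 4/4 satisfied · (3,2)+ 3/3 satisfied
Row 4: (4,0)+ 2/2 satisfied · (4,1)+ 4/4 satisfied · (4,2)+ 2/2 satisfied · (4,4)# 1/1 satisfied · (4,5)# 1/1 satisfied
All meet the threshold, so the configuration is stable.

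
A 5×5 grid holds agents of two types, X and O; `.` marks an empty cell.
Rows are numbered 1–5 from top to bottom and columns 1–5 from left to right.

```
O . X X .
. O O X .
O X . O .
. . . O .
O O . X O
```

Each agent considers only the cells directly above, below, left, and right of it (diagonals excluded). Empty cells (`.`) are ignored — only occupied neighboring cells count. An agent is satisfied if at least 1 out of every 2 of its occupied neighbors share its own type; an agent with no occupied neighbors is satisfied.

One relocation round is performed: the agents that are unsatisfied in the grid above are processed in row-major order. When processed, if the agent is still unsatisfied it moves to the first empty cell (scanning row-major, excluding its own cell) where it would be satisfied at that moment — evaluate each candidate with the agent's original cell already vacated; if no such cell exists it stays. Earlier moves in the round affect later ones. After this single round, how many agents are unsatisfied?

0

Initially unsatisfied (in order): (2,3), (2,4), (3,1), (3,2), (5,4), (5,5).
  (2,3) → (1,2).
  (2,4): now satisfied by earlier moves; stays.
  (3,1) → (2,1).
  (3,2) → (1,5).
  (5,4) → (2,3).
  (5,5): now satisfied by earlier moves; stays.
Resulting grid:
O O X X X
O O X X .
. . . O .
. . . O .
O O . . O
All satisfied now.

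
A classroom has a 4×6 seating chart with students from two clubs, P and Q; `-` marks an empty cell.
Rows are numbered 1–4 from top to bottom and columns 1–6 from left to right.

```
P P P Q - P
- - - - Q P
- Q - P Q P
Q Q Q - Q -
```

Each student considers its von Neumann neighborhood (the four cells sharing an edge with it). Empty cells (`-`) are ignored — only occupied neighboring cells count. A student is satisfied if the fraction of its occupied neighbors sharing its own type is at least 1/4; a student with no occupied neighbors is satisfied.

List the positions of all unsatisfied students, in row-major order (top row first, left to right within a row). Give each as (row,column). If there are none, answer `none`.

(1,1)P 1/1 ✓
(1,2)P 2/2 ✓
(1,3)P 1/2 ✓
(1,4)Q 0/1 ✗
(1,6)P 1/1 ✓
(2,5)Q 1/2 ✓
(2,6)P 2/3 ✓
(3,2)Q 1/1 ✓
(3,4)P 0/1 ✗
(3,5)Q 2/4 ✓
(3,6)P 1/2 ✓
(4,1)Q 1/1 ✓
(4,2)Q 3/3 ✓
(4,3)Q 1/1 ✓
(4,5)Q 1/1 ✓

(1,4), (3,4)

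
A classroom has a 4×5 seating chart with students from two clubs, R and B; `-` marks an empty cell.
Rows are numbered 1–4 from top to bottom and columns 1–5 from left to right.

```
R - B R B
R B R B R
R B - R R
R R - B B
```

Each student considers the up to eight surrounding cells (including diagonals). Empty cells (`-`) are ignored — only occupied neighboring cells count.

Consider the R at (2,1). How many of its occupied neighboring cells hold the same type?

Occupied neighbors of (2,1): (1,1)=R, (2,2)=B, (3,1)=R, (3,2)=B.
Same type (R): 2 of 4.

2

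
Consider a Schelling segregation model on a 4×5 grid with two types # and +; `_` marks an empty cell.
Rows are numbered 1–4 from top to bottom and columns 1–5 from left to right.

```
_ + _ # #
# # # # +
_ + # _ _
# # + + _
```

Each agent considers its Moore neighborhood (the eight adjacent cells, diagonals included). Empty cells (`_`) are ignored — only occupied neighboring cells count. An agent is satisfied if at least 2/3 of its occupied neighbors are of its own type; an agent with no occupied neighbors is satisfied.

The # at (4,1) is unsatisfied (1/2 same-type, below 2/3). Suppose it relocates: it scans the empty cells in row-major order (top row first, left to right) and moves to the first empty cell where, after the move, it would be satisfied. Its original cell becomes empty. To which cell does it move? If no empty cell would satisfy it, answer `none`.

Vacating (4,1). Empty cells in order:
  (1,1): 2/3 same-type → satisfied — stop here.

(1,1)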